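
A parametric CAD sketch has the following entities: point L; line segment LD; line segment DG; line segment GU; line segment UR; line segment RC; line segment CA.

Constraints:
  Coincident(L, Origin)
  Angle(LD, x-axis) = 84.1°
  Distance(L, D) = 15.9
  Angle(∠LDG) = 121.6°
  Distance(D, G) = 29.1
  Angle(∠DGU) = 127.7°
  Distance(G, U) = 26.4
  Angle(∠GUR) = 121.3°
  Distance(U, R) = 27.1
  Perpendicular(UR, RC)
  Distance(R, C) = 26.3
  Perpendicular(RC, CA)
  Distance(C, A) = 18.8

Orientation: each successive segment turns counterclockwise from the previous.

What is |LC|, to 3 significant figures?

30.2

∠GUR = 121.3° gives UR at -106° from the x-axis; with |UR| = 27.1, R = (-54.7, 0.803). UR ⟂ RC, so RC runs at -16.5°; with |RC| = 26.3, C = (-29.5, -6.67). Then |LC| = |C − L| = 30.2.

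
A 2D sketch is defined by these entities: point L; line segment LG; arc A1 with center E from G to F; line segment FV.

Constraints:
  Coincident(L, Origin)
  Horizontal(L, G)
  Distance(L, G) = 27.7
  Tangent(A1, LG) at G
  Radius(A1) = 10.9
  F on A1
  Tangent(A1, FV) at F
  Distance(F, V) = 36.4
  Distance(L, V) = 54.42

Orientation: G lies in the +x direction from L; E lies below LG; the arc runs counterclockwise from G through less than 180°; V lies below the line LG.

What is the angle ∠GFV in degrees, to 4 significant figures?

129.3°

L is at the origin; LG is horizontal with |LG| = 27.7 and G on the +x side, so G = (27.70, 0.000). Since A1 is tangent to LG there, EG ⟂ LG, so E = G + (0, -10.9) = (27.70, -10.90). Since EF ⟂ FV (tangency), |EV| = √(10.9² + 36.4²) = 38.00 regardless of where F sits on A1. So V lies on both circle(L, 54.42) and circle(E, 38.00); the below-LG intersection is V = (24.21, -48.74). F is the foot of the tangent from V: F = (17.02, -13.06).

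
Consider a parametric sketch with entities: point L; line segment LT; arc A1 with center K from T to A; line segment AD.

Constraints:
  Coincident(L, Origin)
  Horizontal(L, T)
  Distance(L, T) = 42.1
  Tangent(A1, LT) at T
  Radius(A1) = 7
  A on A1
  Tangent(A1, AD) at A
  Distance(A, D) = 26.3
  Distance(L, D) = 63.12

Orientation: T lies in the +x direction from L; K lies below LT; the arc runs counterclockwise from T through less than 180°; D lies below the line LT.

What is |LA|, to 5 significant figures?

38.832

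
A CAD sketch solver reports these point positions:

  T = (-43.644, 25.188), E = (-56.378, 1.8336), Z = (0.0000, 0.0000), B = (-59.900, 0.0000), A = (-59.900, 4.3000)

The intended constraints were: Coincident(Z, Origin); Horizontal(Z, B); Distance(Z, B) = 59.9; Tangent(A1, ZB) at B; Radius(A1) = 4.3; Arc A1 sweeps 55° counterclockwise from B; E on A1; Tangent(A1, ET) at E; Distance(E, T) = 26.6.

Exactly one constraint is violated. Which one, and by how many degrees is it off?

Tangent(A1, ET) at E — off by 6.40°.

Z = (0.00, 0.00) ✓; Z.y = 0.00, B.y = 0.00 ✓; |ZB| = 59.90 ✓; ∠(AB, BZ) = 90.00° ✓; |AB| = 4.300 ✓; bearing(A→E) − bearing(A→B) = 55.00° ✓; |AE| = 4.300 ✓; ∠(AE, ET) = 83.60° ✗; |ET| = 26.60 ✓.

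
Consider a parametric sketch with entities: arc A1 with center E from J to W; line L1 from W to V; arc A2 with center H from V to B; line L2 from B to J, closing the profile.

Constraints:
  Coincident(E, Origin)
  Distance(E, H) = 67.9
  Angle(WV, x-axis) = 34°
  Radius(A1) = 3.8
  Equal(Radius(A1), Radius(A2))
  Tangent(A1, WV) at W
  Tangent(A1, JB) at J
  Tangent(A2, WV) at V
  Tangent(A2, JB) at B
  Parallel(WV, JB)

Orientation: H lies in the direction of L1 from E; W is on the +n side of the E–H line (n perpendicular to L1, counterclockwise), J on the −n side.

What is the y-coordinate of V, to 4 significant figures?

41.12

The slot axis is L1's direction at 34.0°, so u = (cos 34.0°, sin 34.0°) = (0.8290, 0.5592) and n = (−sin 34.0°, cos 34.0°) = (-0.5592, 0.8290). E is at the origin and H lies 67.9 along u from E, so H = 67.9·u = (56.29, 37.97). Tangency of A1 to both parallel lines with radius 3.8 puts W and J at E ± 3.8·n: W = (-2.125, 3.150), J = (2.125, -3.150). Equal radii place V and B the same way about H: V = H + 3.8·n = (54.17, 41.12), B = H − 3.8·n = (58.42, 34.82). So V.y = 41.12.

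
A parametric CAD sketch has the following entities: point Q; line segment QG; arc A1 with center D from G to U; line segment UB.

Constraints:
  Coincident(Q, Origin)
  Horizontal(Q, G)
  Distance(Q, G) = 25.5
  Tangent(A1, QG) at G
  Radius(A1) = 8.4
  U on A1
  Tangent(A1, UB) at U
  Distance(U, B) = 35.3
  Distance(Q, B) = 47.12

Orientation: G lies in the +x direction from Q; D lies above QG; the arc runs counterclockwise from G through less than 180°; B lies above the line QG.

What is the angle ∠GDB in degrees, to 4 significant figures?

167.2°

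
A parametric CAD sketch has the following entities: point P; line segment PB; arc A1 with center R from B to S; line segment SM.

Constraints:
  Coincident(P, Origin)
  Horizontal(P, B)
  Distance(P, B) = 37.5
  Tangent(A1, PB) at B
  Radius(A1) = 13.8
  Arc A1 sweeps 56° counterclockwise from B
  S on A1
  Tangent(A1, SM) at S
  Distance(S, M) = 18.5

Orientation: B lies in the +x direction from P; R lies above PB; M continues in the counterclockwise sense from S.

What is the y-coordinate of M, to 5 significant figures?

21.420

On A1, B sits at bearing -90° from R; a 56° counterclockwise sweep puts S at bearing -34°, so S = R + 13.8·(cos -34°, sin -34°) = (48.941, 6.0831). A1 meets SM tangentially, so RS is at right angles to SM, so SM runs along (−sin -34°, cos -34°); with |SM| = 18.5, M = (59.286, 21.420). So M.y = 21.420.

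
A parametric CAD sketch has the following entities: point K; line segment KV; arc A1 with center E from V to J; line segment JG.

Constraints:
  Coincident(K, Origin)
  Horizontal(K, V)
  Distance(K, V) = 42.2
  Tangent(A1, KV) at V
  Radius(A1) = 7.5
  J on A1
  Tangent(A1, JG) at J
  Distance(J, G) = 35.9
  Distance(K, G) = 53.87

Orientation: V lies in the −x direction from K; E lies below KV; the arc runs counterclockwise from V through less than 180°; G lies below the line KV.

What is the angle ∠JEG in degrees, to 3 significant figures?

78.2°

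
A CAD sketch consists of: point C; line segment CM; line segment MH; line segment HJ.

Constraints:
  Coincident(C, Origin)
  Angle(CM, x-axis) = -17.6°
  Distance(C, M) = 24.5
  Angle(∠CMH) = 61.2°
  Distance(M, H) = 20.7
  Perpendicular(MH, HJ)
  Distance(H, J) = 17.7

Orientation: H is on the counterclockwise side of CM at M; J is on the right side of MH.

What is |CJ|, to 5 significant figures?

40.167

C is at the origin; CM runs at -17.6° with length 24.5, so M = 24.5·(cos -17.6°, sin -17.6°) = (23.353, -7.4081). ∠CMH = 61.2°, so MH runs at -17.6° + (180° − 61.2°) = 101.20° from the x-axis; with |MH| = 20.7, H = M + 20.7·(cos 101.20°, sin 101.20°) = (19.333, 12.898). MH is perpendicular to HJ; with |HJ| = 17.7 on the right of MH, J = H + 17.7·(0.98096, 0.19423) = (36.695, 16.336). Then |CJ| = |J − C| = 40.167.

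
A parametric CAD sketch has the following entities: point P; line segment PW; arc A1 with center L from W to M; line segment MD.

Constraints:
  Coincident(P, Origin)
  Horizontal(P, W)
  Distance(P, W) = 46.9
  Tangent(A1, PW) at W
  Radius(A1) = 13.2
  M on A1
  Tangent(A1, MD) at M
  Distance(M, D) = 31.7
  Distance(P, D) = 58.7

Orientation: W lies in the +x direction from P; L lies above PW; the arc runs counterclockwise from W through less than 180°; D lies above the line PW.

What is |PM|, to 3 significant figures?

61.0

Checks: |PW| = 46.90 ✓; |LM| = 13.20 ✓; ∠(LM, MD) = 90.00° ✓; |MD| = 31.70 ✓; |PD| = 58.70 ✓.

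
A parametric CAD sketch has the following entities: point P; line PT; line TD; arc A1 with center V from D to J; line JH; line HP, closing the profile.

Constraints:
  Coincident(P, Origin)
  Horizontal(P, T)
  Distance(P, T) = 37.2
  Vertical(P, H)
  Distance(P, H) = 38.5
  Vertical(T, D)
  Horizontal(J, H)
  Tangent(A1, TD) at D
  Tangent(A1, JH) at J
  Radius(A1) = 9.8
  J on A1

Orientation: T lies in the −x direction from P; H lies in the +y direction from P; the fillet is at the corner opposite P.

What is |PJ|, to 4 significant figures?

47.25

P is at the origin; P and T share the same y with |PT| = 37.2 and T on the −x side, so T = (-37.20, 0.000). PH is vertical with |PH| = 38.5 and H on the +y side, so H = (0.000, 38.50). The virtual corner opposite P is at (-37.20, 38.50). The tangent condition forces VD to be normal to TD and the tangent condition forces VJ to be normal to JH, with radius 9.8, so the center V sits 9.8 in from both sides at V = (-27.40, 28.70). That places the tangent points at D = (-37.20, 28.70) on TD and J = (-27.40, 38.50) on JH. Then |PJ| = |J − P| = 47.25.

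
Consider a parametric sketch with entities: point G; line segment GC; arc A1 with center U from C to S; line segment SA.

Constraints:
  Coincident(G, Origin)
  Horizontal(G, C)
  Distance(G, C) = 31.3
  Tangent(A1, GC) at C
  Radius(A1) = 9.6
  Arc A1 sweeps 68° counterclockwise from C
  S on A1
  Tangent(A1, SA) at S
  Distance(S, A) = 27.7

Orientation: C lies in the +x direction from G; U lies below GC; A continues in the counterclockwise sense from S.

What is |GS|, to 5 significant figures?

23.190

The tangent condition forces UC to be normal to GC, so U = C + (0, -9.6) = (31.300, -9.6000). On A1, C sits at bearing 90° from U; a 68° counterclockwise sweep puts S at bearing 158°, so S = U + 9.6·(cos 158°, sin 158°) = (22.399, -6.0038). Then |GS| = |S − G| = 23.190.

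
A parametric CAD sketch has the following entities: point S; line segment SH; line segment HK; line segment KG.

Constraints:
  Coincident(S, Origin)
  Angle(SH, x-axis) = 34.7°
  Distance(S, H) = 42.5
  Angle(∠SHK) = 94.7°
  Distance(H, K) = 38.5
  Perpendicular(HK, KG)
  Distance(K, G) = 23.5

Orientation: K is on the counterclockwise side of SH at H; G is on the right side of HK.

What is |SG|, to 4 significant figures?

78.10

∠SHK = 94.7°, so HK runs at 34.7° + (180° − 94.7°) = 120.0° from the x-axis; with |HK| = 38.5, K = H + 38.5·(cos 120.0°, sin 120.0°) = (15.69, 57.54). HK is perpendicular to KG; with |KG| = 23.5 on the right of HK, G = K + 23.5·(0.8660, 0.5000) = (36.04, 69.29). Then |SG| = |G − S| = 78.10.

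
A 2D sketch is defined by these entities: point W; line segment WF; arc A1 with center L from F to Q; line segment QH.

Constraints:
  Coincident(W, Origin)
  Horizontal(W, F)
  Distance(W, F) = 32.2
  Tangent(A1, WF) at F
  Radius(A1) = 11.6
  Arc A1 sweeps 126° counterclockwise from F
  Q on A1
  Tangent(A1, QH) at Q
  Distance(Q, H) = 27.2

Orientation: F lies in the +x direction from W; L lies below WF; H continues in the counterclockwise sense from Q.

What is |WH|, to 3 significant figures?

56.0

W is at the origin; WF is horizontal with |WF| = 32.2 and F on the +x side, so F = (32.2, 0.00). A1 meets WF tangentially, so LF is at right angles to WF, so L = F + (0, -11.6) = (32.2, -11.6). On A1, F sits at bearing 90° from L; a 126° counterclockwise sweep puts Q at bearing 216°, so Q = L + 11.6·(cos 216°, sin 216°) = (22.8, -18.4). A1 meets QH tangentially, so LQ is at right angles to QH, so QH runs along (−sin 216°, cos 216°); with |QH| = 27.2, H = (38.8, -40.4). Then |WH| = |H − W| = 56.0.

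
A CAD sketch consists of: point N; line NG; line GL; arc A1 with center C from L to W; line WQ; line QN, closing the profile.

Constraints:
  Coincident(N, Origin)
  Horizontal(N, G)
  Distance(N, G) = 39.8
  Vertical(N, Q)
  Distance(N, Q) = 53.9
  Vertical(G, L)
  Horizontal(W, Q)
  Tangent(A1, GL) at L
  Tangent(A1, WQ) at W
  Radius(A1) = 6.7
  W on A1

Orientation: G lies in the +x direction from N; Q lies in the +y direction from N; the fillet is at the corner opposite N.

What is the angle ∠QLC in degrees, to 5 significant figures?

9.5557°

N is at the origin; N and G share the same y with |NG| = 39.8 and G on the +x side, so G = (39.800, 0.0000). N and Q share the same x with |NQ| = 53.9 and Q on the +y side, so Q = (0.0000, 53.900). The virtual corner opposite N is at (39.800, 53.900). Since A1 is tangent to GL there, CL ⟂ GL and tangency of A1 to WQ means the radius CW is perpendicular to WQ, with radius 6.7, so the center C sits 6.7 in from both sides at C = (33.100, 47.200). That places the tangent points at L = (39.800, 47.200) on GL and W = (33.100, 53.900) on WQ. Then cos ∠QLC = LQ·LC / (|LQ||LC|), giving 9.5557°.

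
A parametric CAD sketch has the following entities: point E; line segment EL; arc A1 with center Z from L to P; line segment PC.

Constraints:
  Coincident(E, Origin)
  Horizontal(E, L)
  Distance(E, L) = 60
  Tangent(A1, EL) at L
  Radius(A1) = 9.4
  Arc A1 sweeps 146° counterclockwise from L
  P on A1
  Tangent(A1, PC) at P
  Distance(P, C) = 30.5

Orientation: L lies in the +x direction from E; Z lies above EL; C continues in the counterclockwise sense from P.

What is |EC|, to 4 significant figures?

52.64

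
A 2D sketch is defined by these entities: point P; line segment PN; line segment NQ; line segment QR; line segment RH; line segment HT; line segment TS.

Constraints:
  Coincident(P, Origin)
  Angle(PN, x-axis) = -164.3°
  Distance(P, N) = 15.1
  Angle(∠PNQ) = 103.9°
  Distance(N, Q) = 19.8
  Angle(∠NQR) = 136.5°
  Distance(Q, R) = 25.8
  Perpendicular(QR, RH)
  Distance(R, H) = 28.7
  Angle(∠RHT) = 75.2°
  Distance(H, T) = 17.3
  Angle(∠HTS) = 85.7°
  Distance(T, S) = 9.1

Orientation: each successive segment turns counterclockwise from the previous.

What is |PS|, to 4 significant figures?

21.95

P is at the origin; PN runs at -164.3° with length 15.1, so N = (-14.54, -4.086). ∠PNQ = 103.9° gives NQ at -88.20° from the x-axis; with |NQ| = 19.8, Q = (-13.91, -23.88). ∠NQR = 136.5° gives QR at -44.70° from the x-axis; with |QR| = 25.8, R = (4.424, -42.02). QR ⟂ RH, so RH runs at 45.30°; with |RH| = 28.7, H = (24.61, -21.62). ∠RHT = 75.2° gives HT at 150.1° from the x-axis; with |HT| = 17.3, T = (9.614, -13.00). ∠HTS = 85.7° gives TS at -115.6° from the x-axis; with |TS| = 9.1, S = (5.682, -21.21). Then |PS| = |S − P| = 21.95.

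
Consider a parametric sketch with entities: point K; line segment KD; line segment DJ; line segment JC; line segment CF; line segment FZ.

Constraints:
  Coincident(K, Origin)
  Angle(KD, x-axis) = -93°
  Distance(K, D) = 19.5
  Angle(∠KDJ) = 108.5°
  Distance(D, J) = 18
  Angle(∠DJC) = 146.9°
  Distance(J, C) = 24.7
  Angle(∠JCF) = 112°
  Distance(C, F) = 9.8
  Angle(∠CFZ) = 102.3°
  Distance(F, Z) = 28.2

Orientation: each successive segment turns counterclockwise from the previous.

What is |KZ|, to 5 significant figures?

15.687

K is at the origin; KD runs at -93.0° with length 19.5, so D = (-1.0206, -19.473). ∠KDJ = 108.5° gives DJ at -21.500° from the x-axis; with |DJ| = 18.0, J = (15.727, -26.070). ∠DJC = 146.9° gives JC at 11.600° from the x-axis; with |JC| = 24.7, C = (39.922, -21.104). ∠JCF = 112.0° gives CF at 79.600° from the x-axis; with |CF| = 9.8, F = (41.692, -11.465). ∠CFZ = 102.3° gives FZ at 157.30° from the x-axis; with |FZ| = 28.2, Z = (15.676, -0.58212). Then |KZ| = |Z − K| = 15.687.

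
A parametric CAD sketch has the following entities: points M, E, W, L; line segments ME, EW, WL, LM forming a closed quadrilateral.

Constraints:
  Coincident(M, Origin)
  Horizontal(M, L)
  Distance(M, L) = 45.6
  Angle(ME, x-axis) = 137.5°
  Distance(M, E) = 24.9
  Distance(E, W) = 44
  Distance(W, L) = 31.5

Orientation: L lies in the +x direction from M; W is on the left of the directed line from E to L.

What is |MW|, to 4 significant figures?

34.63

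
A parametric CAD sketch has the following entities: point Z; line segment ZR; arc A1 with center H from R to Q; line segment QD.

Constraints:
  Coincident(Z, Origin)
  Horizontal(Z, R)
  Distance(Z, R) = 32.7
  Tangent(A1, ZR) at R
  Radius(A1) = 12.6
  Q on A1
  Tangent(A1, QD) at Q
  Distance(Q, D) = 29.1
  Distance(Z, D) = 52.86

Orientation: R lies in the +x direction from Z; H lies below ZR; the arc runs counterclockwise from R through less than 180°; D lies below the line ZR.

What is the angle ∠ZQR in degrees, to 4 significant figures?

88.28°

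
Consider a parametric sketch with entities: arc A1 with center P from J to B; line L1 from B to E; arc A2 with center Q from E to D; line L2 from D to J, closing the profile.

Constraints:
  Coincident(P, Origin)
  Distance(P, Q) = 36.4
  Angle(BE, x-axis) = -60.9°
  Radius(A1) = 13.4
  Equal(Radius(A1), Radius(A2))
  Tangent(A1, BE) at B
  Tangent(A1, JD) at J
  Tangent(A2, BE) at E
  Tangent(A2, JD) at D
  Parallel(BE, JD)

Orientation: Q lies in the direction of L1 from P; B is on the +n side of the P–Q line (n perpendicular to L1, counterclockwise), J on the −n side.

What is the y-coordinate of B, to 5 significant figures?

6.5169

The slot axis is L1's direction at -60.9°, so u = (cos -60.9°, sin -60.9°) = (0.48634, -0.87377) and n = (−sin -60.9°, cos -60.9°) = (0.87377, 0.48634). P is at the origin and Q lies 36.4 along u from P, so Q = 36.4·u = (17.703, -31.805). Tangency of A1 to both parallel lines with radius 13.4 puts B and J at P ± 13.4·n: B = (11.709, 6.5169), J = (-11.709, -6.5169). So B.y = 6.5169.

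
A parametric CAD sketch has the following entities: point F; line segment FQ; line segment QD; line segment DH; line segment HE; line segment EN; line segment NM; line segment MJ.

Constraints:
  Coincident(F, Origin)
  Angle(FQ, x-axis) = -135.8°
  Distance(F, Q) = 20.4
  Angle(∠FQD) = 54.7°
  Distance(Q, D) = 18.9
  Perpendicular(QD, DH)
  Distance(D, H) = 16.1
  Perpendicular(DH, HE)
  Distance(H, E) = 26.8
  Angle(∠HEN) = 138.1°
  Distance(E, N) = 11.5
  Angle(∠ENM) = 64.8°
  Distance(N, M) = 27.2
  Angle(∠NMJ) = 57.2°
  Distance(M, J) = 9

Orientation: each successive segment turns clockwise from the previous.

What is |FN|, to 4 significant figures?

29.42

F is at the origin; FQ runs at -135.8° with length 20.4, so Q = (-14.62, -14.22). ∠FQD = 54.7° gives QD at 98.90° from the x-axis; with |QD| = 18.9, D = (-17.55, 4.450). QD ⟂ DH, so DH runs at 8.900°; with |DH| = 16.1, H = (-1.643, 6.941). The perpendicularity gives HE at right angles to DH, so HE runs at -81.10°; with |HE| = 26.8, E = (2.503, -19.54). ∠HEN = 138.1° gives EN at -123.0° from the x-axis; with |EN| = 11.5, N = (-3.760, -29.18). Then |FN| = |N − F| = 29.42.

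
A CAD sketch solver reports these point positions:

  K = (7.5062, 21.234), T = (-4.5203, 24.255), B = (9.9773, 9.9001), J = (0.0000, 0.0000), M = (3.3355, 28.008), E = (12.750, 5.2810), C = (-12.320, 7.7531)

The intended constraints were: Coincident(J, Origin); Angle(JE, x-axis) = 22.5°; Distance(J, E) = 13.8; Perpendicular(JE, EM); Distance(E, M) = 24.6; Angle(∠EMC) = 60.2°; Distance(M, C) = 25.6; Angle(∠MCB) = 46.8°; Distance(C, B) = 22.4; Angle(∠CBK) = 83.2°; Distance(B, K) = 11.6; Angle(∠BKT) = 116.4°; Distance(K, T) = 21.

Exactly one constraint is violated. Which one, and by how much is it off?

Distance(K, T) = 21 — off by 8.60.

J = (0.00, 0.00) ✓; JE at 22.50° ✓; |JE| = 13.80 ✓; ∠(JE, EM) = 90.00° ✓; |EM| = 24.60 ✓; ∠EMC = 60.20° ✓; |MC| = 25.60 ✓; ∠MCB = 46.80° ✓; |CB| = 22.40 ✓; ∠CBK = 83.20° ✓; |BK| = 11.60 ✓; ∠BKT = 116.4° ✓; |KT| = 12.40 ✗.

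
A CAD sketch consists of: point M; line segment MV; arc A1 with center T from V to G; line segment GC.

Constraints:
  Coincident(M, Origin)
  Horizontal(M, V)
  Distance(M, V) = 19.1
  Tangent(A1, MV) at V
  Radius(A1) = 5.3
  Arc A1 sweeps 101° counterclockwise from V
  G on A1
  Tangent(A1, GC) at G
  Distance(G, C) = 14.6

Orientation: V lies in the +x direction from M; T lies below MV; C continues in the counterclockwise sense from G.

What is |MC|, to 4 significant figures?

26.54

M is at the origin; MV is horizontal with |MV| = 19.1 and V on the +x side, so V = (19.10, 0.000). The tangent condition forces TV to be normal to MV, so T = V + (0, -5.3) = (19.10, -5.300). On A1, V sits at bearing 90° from T; a 101° counterclockwise sweep puts G at bearing 191°, so G = T + 5.3·(cos 191°, sin 191°) = (13.90, -6.311). A1 meets GC tangentially, so TG is at right angles to GC, so GC runs along (−sin 191°, cos 191°); with |GC| = 14.6, C = (16.68, -20.64). Then |MC| = |C − M| = 26.54.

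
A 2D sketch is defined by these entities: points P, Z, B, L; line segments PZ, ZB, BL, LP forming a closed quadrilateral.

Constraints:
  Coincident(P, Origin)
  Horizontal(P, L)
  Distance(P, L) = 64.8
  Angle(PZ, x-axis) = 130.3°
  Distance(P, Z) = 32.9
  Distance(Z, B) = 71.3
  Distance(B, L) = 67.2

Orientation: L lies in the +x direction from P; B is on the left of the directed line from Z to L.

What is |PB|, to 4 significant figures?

73.78

Checks: |ZB| = 71.30 ✓; |BL| = 67.20 ✓.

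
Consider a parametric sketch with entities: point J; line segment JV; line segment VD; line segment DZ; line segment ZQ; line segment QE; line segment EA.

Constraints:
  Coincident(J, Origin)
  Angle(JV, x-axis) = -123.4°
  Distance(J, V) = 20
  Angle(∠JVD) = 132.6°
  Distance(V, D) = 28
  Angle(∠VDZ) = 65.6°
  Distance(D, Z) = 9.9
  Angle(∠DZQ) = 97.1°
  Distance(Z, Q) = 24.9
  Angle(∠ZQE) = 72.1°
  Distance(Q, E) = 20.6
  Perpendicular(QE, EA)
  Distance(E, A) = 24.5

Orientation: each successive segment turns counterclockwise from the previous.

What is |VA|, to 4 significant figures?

32.05

∠ZQE = 72.1° gives QE at -130.8° from the x-axis; with |QE| = 20.6, E = (-22.87, -32.03). QE ⟂ EA, so EA runs at -40.80°; with |EA| = 24.5, A = (-4.327, -48.04). Then |VA| = |A − V| = 32.05.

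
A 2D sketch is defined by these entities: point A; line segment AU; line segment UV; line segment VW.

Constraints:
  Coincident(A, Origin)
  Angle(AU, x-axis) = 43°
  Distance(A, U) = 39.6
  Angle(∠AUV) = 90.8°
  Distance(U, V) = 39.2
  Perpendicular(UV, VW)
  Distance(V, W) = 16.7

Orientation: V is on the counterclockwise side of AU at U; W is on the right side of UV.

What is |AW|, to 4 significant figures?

68.92

∠AUV = 90.8°, so UV runs at 43.0° + (180° − 90.8°) = 132.2° from the x-axis; with |UV| = 39.2, V = U + 39.2·(cos 132.2°, sin 132.2°) = (2.630, 56.05). The perpendicularity gives VW at right angles to UV; with |VW| = 16.7 on the right of UV, W = V + 16.7·(0.7408, 0.6717) = (15.00, 67.26). Then |AW| = |W − A| = 68.92.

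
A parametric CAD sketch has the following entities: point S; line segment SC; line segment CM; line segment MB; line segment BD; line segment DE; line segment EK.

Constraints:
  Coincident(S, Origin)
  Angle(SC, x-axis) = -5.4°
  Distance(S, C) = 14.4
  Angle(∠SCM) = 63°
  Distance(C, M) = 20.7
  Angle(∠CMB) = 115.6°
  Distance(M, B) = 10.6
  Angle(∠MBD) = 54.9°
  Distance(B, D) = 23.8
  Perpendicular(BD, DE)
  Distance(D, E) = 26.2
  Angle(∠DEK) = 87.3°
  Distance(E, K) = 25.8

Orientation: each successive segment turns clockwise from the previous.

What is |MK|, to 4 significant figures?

18.20

S is at the origin; SC runs at -5.4° with length 14.4, so C = (14.34, -1.355). ∠SCM = 63.0° gives CM at -122.4° from the x-axis; with |CM| = 20.7, M = (3.244, -18.83). ∠CMB = 115.6° gives MB at 173.2° from the x-axis; with |MB| = 10.6, B = (-7.281, -17.58). ∠MBD = 54.9° gives BD at 48.10° from the x-axis; with |BD| = 23.8, D = (8.613, 0.1369). BD ⟂ DE, so DE runs at -41.90°; with |DE| = 26.2, E = (28.11, -17.36). ∠DEK = 87.3° gives EK at -134.6° from the x-axis; with |EK| = 25.8, K = (9.999, -35.73). Then |MK| = |K − M| = 18.20.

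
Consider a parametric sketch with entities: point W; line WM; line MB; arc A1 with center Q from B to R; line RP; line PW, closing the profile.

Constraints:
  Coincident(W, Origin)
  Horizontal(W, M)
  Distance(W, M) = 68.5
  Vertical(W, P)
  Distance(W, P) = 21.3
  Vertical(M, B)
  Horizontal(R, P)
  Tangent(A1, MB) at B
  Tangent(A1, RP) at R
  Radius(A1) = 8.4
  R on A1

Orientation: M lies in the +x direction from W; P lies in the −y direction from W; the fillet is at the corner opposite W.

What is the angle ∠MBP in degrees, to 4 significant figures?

96.99°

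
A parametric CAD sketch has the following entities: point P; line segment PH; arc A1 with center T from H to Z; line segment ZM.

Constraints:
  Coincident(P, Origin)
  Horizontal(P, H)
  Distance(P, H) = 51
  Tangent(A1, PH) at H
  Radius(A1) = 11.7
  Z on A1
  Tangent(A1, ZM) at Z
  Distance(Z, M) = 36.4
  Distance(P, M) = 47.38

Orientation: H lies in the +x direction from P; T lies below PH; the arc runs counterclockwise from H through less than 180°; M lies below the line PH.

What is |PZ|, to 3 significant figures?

40.9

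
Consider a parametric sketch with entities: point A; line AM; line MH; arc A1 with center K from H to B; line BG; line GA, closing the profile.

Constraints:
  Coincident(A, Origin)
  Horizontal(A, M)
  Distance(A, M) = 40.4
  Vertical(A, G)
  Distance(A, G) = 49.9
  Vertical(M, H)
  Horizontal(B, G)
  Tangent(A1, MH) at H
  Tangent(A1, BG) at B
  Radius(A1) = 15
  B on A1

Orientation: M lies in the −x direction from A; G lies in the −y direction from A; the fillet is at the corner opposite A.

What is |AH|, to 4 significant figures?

53.39

A is at the origin; AM is horizontal with |AM| = 40.4 and M on the −x side, so M = (-40.40, 0.000). AG is vertical with |AG| = 49.9 and G on the −y side, so G = (0.000, -49.90). The virtual corner opposite A is at (-40.40, -49.90). The tangent condition forces KH to be normal to MH and A1 meets BG tangentially, so KB is at right angles to BG, with radius 15.0, so the center K sits 15.0 in from both sides at K = (-25.40, -34.90). That places the tangent points at H = (-40.40, -34.90) on MH and B = (-25.40, -49.90) on BG. Then |AH| = |H − A| = 53.39.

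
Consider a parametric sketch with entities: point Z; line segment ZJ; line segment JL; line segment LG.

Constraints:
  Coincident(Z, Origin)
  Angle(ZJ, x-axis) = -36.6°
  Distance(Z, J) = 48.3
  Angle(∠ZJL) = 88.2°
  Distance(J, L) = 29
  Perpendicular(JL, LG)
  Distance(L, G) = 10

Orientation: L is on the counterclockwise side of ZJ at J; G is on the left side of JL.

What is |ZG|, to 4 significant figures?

47.12

∠ZJL = 88.2°, so JL runs at -36.6° + (180° − 88.2°) = 55.20° from the x-axis; with |JL| = 29.0, L = J + 29.0·(cos 55.20°, sin 55.20°) = (55.33, -4.984). The perpendicularity gives LG at right angles to JL; with |LG| = 10.0 on the left of JL, G = L + 10.0·(-0.8211, 0.5707) = (47.12, 0.7228). Then |ZG| = |G − Z| = 47.12.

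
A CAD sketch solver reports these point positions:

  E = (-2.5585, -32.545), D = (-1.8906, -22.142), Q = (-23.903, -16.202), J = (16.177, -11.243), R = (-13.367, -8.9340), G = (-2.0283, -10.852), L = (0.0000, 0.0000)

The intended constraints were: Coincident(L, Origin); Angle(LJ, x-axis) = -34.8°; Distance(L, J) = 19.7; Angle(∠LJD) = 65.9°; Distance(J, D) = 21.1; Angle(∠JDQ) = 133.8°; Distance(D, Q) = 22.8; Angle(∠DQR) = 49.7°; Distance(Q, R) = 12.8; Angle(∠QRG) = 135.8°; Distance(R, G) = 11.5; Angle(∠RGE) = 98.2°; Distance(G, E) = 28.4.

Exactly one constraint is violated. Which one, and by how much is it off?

Distance(G, E) = 28.4 — off by 6.70.

L = (0.00, 0.00) ✓; LJ at -34.80° ✓; |LJ| = 19.70 ✓; ∠LJD = 65.90° ✓; |JD| = 21.10 ✓; ∠JDQ = 133.8° ✓; |DQ| = 22.80 ✓; ∠DQR = 49.70° ✓; |QR| = 12.80 ✓; ∠QRG = 135.8° ✓; |RG| = 11.50 ✓; ∠RGE = 98.20° ✓; |GE| = 21.70 ✗.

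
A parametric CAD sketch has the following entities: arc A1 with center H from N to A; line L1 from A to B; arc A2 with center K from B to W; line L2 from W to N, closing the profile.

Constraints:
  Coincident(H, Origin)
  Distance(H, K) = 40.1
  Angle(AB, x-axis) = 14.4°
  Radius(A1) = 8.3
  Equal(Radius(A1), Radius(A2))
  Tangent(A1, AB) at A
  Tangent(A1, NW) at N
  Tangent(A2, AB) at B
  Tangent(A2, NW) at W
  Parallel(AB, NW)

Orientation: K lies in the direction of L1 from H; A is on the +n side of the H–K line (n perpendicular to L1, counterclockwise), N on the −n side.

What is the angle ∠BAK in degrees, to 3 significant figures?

11.7°

The slot axis is L1's direction at 14.4°, so u = (cos 14.4°, sin 14.4°) = (0.969, 0.249) and n = (−sin 14.4°, cos 14.4°) = (-0.249, 0.969). H is at the origin and K lies 40.1 along u from H, so K = 40.1·u = (38.8, 9.97). Tangency of A1 to both parallel lines with radius 8.3 puts A and N at H ± 8.3·n: A = (-2.06, 8.04), N = (2.06, -8.04). Equal radii place B and W the same way about K: B = K + 8.3·n = (36.8, 18.0), W = K − 8.3·n = (40.9, 1.93). Then cos ∠BAK = AB·AK / (|AB||AK|), giving 11.7°.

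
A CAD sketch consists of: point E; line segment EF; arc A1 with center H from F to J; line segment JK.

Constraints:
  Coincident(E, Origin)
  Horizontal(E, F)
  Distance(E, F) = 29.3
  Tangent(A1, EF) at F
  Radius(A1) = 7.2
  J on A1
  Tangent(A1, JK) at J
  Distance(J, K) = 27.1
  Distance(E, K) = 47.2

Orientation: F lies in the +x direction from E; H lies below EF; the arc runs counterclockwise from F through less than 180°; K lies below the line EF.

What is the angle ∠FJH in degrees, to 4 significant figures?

35.31°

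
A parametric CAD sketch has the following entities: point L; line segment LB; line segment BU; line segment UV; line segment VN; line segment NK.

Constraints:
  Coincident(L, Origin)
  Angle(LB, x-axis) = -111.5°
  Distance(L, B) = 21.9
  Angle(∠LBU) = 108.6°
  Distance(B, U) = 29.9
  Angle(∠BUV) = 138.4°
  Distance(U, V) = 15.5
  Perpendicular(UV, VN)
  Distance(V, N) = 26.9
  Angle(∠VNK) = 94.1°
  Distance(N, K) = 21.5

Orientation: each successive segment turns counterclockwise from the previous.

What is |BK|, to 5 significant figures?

18.524

L is at the origin; LB runs at -111.5° with length 21.9, so B = (-8.0264, -20.376). ∠LBU = 108.6° gives BU at -40.100° from the x-axis; with |BU| = 29.9, U = (14.845, -39.635). ∠BUV = 138.4° gives UV at 1.5000° from the x-axis; with |UV| = 15.5, V = (30.339, -39.230). UV is perpendicular to VN, so VN runs at 91.500°; with |VN| = 26.9, N = (29.635, -12.339). ∠VNK = 94.1° gives NK at 177.40° from the x-axis; with |NK| = 21.5, K = (8.1574, -11.364). Then |BK| = |K − B| = 18.524.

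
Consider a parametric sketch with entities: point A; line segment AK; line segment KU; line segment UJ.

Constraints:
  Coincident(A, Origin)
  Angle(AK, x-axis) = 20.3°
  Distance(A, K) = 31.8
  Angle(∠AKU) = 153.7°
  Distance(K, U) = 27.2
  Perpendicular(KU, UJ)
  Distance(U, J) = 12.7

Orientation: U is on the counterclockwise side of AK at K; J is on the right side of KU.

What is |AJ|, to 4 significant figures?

61.82

A is at the origin; AK runs at 20.3° with length 31.8, so K = 31.8·(cos 20.3°, sin 20.3°) = (29.82, 11.03). ∠AKU = 153.7°, so KU runs at 20.3° + (180° − 153.7°) = 46.60° from the x-axis; with |KU| = 27.2, U = K + 27.2·(cos 46.60°, sin 46.60°) = (48.51, 30.80). KU is perpendicular to UJ; with |UJ| = 12.7 on the right of KU, J = U + 12.7·(0.7266, -0.6871) = (57.74, 22.07). Then |AJ| = |J − A| = 61.82.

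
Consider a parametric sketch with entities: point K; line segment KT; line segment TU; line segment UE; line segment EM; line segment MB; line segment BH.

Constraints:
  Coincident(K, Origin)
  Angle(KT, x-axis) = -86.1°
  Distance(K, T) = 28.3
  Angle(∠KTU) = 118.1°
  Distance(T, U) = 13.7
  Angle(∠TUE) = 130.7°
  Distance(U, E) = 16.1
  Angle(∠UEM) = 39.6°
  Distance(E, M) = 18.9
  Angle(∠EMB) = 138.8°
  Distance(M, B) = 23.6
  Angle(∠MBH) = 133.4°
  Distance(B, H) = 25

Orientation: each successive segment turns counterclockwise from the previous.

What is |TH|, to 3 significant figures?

34.6

K is at the origin; KT runs at -86.1° with length 28.3, so T = (1.92, -28.2). ∠KTU = 118.1° gives TU at -24.2° from the x-axis; with |TU| = 13.7, U = (14.4, -33.9). ∠TUE = 130.7° gives UE at 25.1° from the x-axis; with |UE| = 16.1, E = (29.0, -27.0). ∠UEM = 39.6° gives EM at 166° from the x-axis; with |EM| = 18.9, M = (10.7, -22.3). ∠EMB = 138.8° gives MB at -153° from the x-axis; with |MB| = 23.6, B = (-10.4, -32.9). ∠MBH = 133.4° gives BH at -107° from the x-axis; with |BH| = 25.0, H = (-17.6, -56.8). Then |TH| = |H − T| = 34.6.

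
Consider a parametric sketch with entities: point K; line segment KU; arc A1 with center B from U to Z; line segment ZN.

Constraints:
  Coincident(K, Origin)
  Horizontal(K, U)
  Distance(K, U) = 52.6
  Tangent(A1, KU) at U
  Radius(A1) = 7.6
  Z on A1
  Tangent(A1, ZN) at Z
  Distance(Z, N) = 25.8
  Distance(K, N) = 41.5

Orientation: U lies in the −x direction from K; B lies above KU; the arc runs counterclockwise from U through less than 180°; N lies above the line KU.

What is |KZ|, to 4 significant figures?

46.26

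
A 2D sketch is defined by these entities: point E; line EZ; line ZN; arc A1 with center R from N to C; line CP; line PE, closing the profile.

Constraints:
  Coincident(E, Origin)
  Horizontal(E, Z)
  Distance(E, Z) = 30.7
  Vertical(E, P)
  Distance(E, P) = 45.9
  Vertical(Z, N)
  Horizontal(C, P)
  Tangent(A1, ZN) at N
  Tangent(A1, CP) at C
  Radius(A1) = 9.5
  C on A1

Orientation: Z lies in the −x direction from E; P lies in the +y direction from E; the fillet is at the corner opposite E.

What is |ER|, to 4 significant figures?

42.12

EP is vertical with |EP| = 45.9 and P on the +y side, so P = (0.000, 45.90). The virtual corner opposite E is at (-30.70, 45.90). The tangent condition forces RN to be normal to ZN and since A1 is tangent to CP there, RC ⟂ CP, with radius 9.5, so the center R sits 9.5 in from both sides at R = (-21.20, 36.40). Then |ER| = |R − E| = 42.12.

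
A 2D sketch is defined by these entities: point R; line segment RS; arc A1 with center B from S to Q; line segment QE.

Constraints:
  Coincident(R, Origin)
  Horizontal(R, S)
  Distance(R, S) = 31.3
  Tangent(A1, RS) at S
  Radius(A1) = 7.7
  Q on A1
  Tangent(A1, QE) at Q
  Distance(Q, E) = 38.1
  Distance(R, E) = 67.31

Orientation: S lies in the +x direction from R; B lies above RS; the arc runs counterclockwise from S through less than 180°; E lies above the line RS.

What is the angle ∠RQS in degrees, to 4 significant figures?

25.22°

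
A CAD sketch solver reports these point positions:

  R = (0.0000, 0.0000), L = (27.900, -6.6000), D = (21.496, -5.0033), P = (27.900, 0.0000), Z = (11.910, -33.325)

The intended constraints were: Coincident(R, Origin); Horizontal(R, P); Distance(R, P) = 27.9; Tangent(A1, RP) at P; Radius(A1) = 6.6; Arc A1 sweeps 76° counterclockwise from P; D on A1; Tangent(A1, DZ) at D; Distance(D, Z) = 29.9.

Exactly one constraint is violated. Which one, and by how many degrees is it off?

Tangent(A1, DZ) at D — off by 4.70°.

R = (0.00, 0.00) ✓; R.y = 0.00, P.y = 0.00 ✓; |RP| = 27.90 ✓; ∠(LP, PR) = 90.00° ✓; |LP| = 6.600 ✓; bearing(L→D) − bearing(L→P) = 76.00° ✓; |LD| = 6.600 ✓; ∠(LD, DZ) = 94.70° ✗; |DZ| = 29.90 ✓.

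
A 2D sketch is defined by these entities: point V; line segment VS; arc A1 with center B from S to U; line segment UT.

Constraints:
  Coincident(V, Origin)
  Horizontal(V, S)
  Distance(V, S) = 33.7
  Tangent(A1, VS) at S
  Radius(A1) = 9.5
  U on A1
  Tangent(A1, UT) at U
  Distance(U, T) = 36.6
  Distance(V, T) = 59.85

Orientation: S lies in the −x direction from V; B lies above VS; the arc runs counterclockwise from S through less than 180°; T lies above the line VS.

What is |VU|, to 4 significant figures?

27.77

Checks: ∠(BS, SV) = 90.00° ✓; |BU| = 9.500 ✓; ∠(BU, UT) = 90.00° ✓; |UT| = 36.60 ✓; |VT| = 59.85 ✓.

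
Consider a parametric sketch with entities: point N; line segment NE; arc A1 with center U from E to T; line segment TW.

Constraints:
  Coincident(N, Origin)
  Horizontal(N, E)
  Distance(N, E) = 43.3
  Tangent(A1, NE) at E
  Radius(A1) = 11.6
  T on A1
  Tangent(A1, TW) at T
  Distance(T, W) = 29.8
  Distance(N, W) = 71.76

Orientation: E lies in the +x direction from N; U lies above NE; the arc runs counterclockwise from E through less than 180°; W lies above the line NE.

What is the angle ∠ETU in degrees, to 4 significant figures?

50.67°

N is at the origin; NE is horizontal with |NE| = 43.3 and E on the +x side, so E = (43.30, 0.000). Tangency of A1 to NE means the radius UE is perpendicular to NE, so U = E + (0, 11.6) = (43.30, 11.60). Since UT ⟂ TW (tangency), |UW| = √(11.6² + 29.8²) = 31.98 regardless of where T sits on A1. So W lies on both circle(N, 71.76) and circle(U, 31.98); the above-NE intersection is W = (60.53, 38.54). T is the foot of the tangent from W: T = (54.67, 9.318).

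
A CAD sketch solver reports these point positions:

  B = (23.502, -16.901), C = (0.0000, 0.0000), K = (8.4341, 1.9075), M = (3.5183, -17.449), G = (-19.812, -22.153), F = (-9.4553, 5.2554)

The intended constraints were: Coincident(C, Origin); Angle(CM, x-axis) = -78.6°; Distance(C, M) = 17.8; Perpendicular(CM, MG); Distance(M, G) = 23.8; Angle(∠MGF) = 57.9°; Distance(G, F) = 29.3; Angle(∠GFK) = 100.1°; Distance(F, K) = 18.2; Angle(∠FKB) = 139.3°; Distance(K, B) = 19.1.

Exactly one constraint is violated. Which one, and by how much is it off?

Distance(K, B) = 19.1 — off by 5.00.

C = (0.00, 0.00) ✓; CM at -78.60° ✓; |CM| = 17.80 ✓; ∠(CM, MG) = 90.00° ✓; |MG| = 23.80 ✓; ∠MGF = 57.90° ✓; |GF| = 29.30 ✓; ∠GFK = 100.1° ✓; |FK| = 18.20 ✓; ∠FKB = 139.3° ✓; |KB| = 24.10 ✗.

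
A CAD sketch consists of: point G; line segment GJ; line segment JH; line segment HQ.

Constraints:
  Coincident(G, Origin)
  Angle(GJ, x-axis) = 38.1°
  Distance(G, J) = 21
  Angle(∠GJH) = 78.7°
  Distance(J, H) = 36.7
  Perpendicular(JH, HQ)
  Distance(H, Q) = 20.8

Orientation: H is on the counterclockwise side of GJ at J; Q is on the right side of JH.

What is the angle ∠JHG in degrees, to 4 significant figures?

32.29°

G is at the origin; GJ runs at 38.1° with length 21.0, so J = 21.0·(cos 38.1°, sin 38.1°) = (16.53, 12.96). ∠GJH = 78.7°, so JH runs at 38.1° + (180° − 78.7°) = 139.4° from the x-axis; with |JH| = 36.7, H = J + 36.7·(cos 139.4°, sin 139.4°) = (-11.34, 36.84). Then cos ∠JHG = HJ·HG / (|HJ||HG|), giving 32.29°.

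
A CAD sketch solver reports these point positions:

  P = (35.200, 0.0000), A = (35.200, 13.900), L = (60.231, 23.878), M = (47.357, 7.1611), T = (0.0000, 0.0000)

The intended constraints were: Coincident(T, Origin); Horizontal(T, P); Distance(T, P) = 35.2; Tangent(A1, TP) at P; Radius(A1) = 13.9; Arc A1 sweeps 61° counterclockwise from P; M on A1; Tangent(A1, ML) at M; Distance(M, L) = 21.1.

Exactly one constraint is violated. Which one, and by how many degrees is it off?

Tangent(A1, ML) at M — off by 8.60°.

T = (0.00, 0.00) ✓; T.y = 0.00, P.y = 0.00 ✓; |TP| = 35.20 ✓; ∠(AP, PT) = 90.00° ✓; |AP| = 13.90 ✓; bearing(A→M) − bearing(A→P) = 61.00° ✓; |AM| = 13.90 ✓; ∠(AM, ML) = 98.60° ✗; |ML| = 21.10 ✓.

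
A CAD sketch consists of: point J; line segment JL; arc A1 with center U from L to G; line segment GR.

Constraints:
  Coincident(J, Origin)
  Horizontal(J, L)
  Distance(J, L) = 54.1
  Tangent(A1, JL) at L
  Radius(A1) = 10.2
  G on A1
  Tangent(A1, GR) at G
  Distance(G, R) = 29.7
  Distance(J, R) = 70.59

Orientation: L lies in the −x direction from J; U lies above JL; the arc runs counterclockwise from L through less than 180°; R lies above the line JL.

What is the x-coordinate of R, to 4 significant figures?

-57.13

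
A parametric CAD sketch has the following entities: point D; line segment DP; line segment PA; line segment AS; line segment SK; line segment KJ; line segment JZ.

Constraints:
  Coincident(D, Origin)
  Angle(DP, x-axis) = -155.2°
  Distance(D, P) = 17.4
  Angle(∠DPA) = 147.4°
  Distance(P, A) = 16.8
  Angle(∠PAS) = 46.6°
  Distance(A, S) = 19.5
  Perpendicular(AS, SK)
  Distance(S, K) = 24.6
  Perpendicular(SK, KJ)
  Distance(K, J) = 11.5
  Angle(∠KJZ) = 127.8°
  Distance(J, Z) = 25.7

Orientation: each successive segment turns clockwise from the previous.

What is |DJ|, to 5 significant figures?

22.005

D is at the origin; DP runs at -155.2° with length 17.4, so P = (-15.795, -7.2985). ∠DPA = 147.4° gives PA at 172.20° from the x-axis; with |PA| = 16.8, A = (-32.440, -5.0184). ∠PAS = 46.6° gives AS at 38.800° from the x-axis; with |AS| = 19.5, S = (-17.243, 7.2003). The perpendicularity gives SK at right angles to AS, so SK runs at -51.200°; with |SK| = 24.6, K = (-1.8283, -11.971). The perpendicularity gives KJ at right angles to SK, so KJ runs at -141.20°; with |KJ| = 11.5, J = (-10.791, -19.177). Then |DJ| = |J − D| = 22.005.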